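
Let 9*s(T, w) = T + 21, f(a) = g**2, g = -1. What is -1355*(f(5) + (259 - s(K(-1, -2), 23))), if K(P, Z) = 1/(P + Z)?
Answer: -9428090/27 ≈ -3.4919e+5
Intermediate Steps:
f(a) = 1 (f(a) = (-1)**2 = 1)
s(T, w) = 7/3 + T/9 (s(T, w) = (T + 21)/9 = (21 + T)/9 = 7/3 + T/9)
-1355*(f(5) + (259 - s(K(-1, -2), 23))) = -1355*(1 + (259 - (7/3 + 1/(9*(-1 - 2))))) = -1355*(1 + (259 - (7/3 + (1/9)/(-3)))) = -1355*(1 + (259 - (7/3 + (1/9)*(-1/3)))) = -1355*(1 + (259 - (7/3 - 1/27))) = -1355*(1 + (259 - 1*62/27)) = -1355*(1 + (259 - 62/27)) = -1355*(1 + 6931/27) = -1355*6958/27 = -9428090/27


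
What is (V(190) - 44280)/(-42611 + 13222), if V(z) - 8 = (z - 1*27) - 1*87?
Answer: 44196/29389 ≈ 1.5038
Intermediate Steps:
V(z) = -106 + z (V(z) = 8 + ((z - 1*27) - 1*87) = 8 + ((z - 27) - 87) = 8 + ((-27 + z) - 87) = 8 + (-114 + z) = -106 + z)
(V(190) - 44280)/(-42611 + 13222) = ((-106 + 190) - 44280)/(-42611 + 13222) = (84 - 44280)/(-29389) = -44196*(-1/29389) = 44196/29389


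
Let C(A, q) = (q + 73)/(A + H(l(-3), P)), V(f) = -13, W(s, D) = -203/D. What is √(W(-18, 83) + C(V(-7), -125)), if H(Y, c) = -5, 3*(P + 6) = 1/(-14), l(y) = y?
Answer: √27473/249 ≈ 0.66566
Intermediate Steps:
P = -253/42 (P = -6 + (⅓)/(-14) = -6 + (⅓)*(-1/14) = -6 - 1/42 = -253/42 ≈ -6.0238)
C(A, q) = (73 + q)/(-5 + A) (C(A, q) = (q + 73)/(A - 5) = (73 + q)/(-5 + A))
√(W(-18, 83) + C(V(-7), -125)) = √(-203/83 + (73 - 125)/(-5 - 13)) = √(-203*1/83 - 52/(-18)) = √(-203/83 - 1/18*(-52)) = √(-203/83 + 26/9) = √(331/747) = √27473/249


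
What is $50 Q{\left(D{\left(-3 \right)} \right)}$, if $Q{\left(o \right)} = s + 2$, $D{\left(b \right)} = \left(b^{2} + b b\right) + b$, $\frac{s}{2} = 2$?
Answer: $300$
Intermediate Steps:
$s = 4$ ($s = 2 \cdot 2 = 4$)
$D{\left(b \right)} = b + 2 b^{2}$ ($D{\left(b \right)} = \left(b^{2} + b^{2}\right) + b = 2 b^{2} + b = b + 2 b^{2}$)
$Q{\left(o \right)} = 6$ ($Q{\left(o \right)} = 4 + 2 = 6$)
$50 Q{\left(D{\left(-3 \right)} \right)} = 50 \cdot 6 = 300$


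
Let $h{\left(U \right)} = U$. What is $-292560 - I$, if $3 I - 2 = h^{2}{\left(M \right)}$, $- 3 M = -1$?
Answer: $- \frac{7899139}{27} \approx -2.9256 \cdot 10^{5}$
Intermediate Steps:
$M = \frac{1}{3}$ ($M = \left(- \frac{1}{3}\right) \left(-1\right) = \frac{1}{3} \approx 0.33333$)
$I = \frac{19}{27}$ ($I = \frac{2}{3} + \frac{1}{3 \cdot 9} = \frac{2}{3} + \frac{1}{3} \cdot \frac{1}{9} = \frac{2}{3} + \frac{1}{27} = \frac{19}{27} \approx 0.7037$)
$-292560 - I = -292560 - \frac{19}{27} = - \frac{7899139}{27}$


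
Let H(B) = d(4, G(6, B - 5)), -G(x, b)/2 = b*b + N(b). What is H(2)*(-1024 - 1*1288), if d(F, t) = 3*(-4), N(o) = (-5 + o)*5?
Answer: 27744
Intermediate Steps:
N(o) = -25 + 5*o
G(x, b) = 50 - 10*b - 2*b**2 (G(x, b) = -2*(b*b + (-25 + 5*b)) = -2*(b**2 + (-25 + 5*b)) = -2*(-25 + b**2 + 5*b) = 50 - 10*b - 2*b**2)
d(F, t) = -12
H(B) = -12
H(2)*(-1024 - 1*1288) = -12*(-1024 - 1*1288) = -12*(-1024 - 1288) = -12*(-2312) = 27744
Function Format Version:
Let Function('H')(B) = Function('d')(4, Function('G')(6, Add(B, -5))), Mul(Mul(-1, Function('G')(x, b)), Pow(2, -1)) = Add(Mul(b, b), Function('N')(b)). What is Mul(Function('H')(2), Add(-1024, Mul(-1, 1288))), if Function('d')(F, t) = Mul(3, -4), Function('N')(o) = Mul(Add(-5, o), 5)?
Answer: 27744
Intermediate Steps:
Function('N')(o) = Add(-25, Mul(5, o))
Function('G')(x, b) = Add(50, Mul(-10, b), Mul(-2, Pow(b, 2))) (Function('G')(x, b) = Mul(-2, Add(Mul(b, b), Add(-25, Mul(5, b)))) = Mul(-2, Add(Pow(b, 2), Add(-25, Mul(5, b)))) = Mul(-2, Add(-25, Pow(b, 2), Mul(5, b))) = Add(50, Mul(-10, b), Mul(-2, Pow(b, 2))))
Function('d')(F, t) = -12
Function('H')(B) = -12
Mul(Function('H')(2), Add(-1024, Mul(-1, 1288))) = Mul(-12, Add(-1024, Mul(-1, 1288))) = Mul(-12, Add(-1024, -1288)) = Mul(-12, -2312) = 27744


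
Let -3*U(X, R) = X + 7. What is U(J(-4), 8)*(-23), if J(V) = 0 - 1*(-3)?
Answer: 230/3 ≈ 76.667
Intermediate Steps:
J(V) = 3 (J(V) = 0 + 3 = 3)
U(X, R) = -7/3 - X/3 (U(X, R) = -(X + 7)/3 = -(7 + X)/3 = -7/3 - X/3)
U(J(-4), 8)*(-23) = (-7/3 - ⅓*3)*(-23) = (-7/3 - 1)*(-23) = -10/3*(-23) = 230/3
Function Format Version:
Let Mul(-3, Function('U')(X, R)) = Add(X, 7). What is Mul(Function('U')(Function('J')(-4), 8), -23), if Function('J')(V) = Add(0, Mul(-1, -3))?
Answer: Rational(230, 3) ≈ 76.667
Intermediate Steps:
Function('J')(V) = 3 (Function('J')(V) = Add(0, 3) = 3)
Function('U')(X, R) = Add(Rational(-7, 3), Mul(Rational(-1, 3), X)) (Function('U')(X, R) = Mul(Rational(-1, 3), Add(X, 7)) = Mul(Rational(-1, 3), Add(7, X)) = Add(Rational(-7, 3), Mul(Rational(-1, 3), X)))
Mul(Function('U')(Function('J')(-4), 8), -23) = Mul(Add(Rational(-7, 3), Mul(Rational(-1, 3), 3)), -23) = Mul(Add(Rational(-7, 3), -1), -23) = Mul(Rational(-10, 3), -23) = Rational(230, 3)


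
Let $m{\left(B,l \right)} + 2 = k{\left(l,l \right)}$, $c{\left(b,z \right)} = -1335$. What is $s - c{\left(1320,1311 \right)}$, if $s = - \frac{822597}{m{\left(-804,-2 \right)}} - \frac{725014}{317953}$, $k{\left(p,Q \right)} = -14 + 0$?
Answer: $\frac{268327059797}{5087248} \approx 52745.0$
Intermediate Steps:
$k{\left(p,Q \right)} = -14$
$m{\left(B,l \right)} = -16$ ($m{\left(B,l \right)} = -2 - 14 = -16$)
$s = \frac{261535583717}{5087248}$ ($s = - \frac{822597}{-16} - \frac{725014}{317953} = \left(-822597\right) \left(- \frac{1}{16}\right) - \frac{725014}{317953} = \frac{822597}{16} - \frac{725014}{317953} = \frac{261535583717}{5087248} \approx 51410.0$)
$s - c{\left(1320,1311 \right)} = \frac{261535583717}{5087248} - -1335 = \frac{261535583717}{5087248} + 1335 = \frac{268327059797}{5087248}$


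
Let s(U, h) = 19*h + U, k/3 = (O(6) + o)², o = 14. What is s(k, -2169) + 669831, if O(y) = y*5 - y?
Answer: 632952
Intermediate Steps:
O(y) = 4*y (O(y) = 5*y - y = 4*y)
k = 4332 (k = 3*(4*6 + 14)² = 3*(24 + 14)² = 3*38² = 3*1444 = 4332)
s(U, h) = U + 19*h
s(k, -2169) + 669831 = (4332 + 19*(-2169)) + 669831 = (4332 - 41211) + 669831 = -36879 + 669831 = 632952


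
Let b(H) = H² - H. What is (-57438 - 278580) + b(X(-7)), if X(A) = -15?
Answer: -335778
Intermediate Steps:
(-57438 - 278580) + b(X(-7)) = (-57438 - 278580) - 15*(-1 - 15) = -336018 - 15*(-16) = -336018 + 240 = -335778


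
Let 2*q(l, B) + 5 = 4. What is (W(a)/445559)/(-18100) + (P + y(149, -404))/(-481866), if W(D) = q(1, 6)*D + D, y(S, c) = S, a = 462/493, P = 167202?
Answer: -332681791055740373/957915064158845100 ≈ -0.34730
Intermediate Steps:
a = 462/493 (a = 462*(1/493) = 462/493 ≈ 0.93712)
q(l, B) = -1/2 (q(l, B) = -5/2 + (1/2)*4 = -5/2 + 2 = -1/2)
W(D) = D/2 (W(D) = -D/2 + D = D/2)
(W(a)/445559)/(-18100) + (P + y(149, -404))/(-481866) = (((1/2)*(462/493))/445559)/(-18100) + (167202 + 149)/(-481866) = ((231/493)*(1/445559))*(-1/18100) + 167351*(-1/481866) = (231/219660587)*(-1/18100) - 167351/481866 = -231/3975856624700 - 167351/481866 = -332681791055740373/957915064158845100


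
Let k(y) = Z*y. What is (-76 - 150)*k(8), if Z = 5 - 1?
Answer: -7232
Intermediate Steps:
Z = 4
k(y) = 4*y
(-76 - 150)*k(8) = (-76 - 150)*(4*8) = -226*32 = -7232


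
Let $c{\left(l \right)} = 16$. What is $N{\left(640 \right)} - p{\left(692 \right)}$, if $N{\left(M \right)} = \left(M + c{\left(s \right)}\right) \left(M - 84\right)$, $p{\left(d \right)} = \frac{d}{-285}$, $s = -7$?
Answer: $\frac{103950452}{285} \approx 3.6474 \cdot 10^{5}$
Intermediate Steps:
$p{\left(d \right)} = - \frac{d}{285}$ ($p{\left(d \right)} = d \left(- \frac{1}{285}\right) = - \frac{d}{285}$)
$N{\left(M \right)} = \left(-84 + M\right) \left(16 + M\right)$ ($N{\left(M \right)} = \left(M + 16\right) \left(M - 84\right) = \left(16 + M\right) \left(-84 + M\right) = \left(-84 + M\right) \left(16 + M\right)$)
$N{\left(640 \right)} - p{\left(692 \right)} = \left(-1344 + 640^{2} - 43520\right) - \left(- \frac{1}{285}\right) 692 = \left(-1344 + 409600 - 43520\right) - - \frac{692}{285} = 364736 + \frac{692}{285} = \frac{103950452}{285}$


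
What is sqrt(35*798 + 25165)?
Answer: sqrt(53095) ≈ 230.42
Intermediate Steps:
sqrt(35*798 + 25165) = sqrt(27930 + 25165) = sqrt(53095)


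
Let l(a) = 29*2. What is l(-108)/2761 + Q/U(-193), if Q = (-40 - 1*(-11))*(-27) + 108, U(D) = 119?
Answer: 2466953/328559 ≈ 7.5084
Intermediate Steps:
l(a) = 58
Q = 891 (Q = (-40 + 11)*(-27) + 108 = -29*(-27) + 108 = 783 + 108 = 891)
l(-108)/2761 + Q/U(-193) = 58/2761 + 891/119 = 2466953/328559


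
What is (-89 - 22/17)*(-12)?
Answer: 18420/17 ≈ 1083.5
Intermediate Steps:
(-89 - 22/17)*(-12) = -1535/17*(-12) = 18420/17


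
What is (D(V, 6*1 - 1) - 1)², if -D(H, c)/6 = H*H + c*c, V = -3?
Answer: 42025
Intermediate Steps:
D(H, c) = -6*H² - 6*c² (D(H, c) = -6*(H*H + c*c) = -6*(H² + c²) = -6*H² - 6*c²)
(D(V, 6*1 - 1) - 1)² = ((-6*(-3)² - 6*(6*1 - 1)²) - 1)² = ((-6*9 - 6*(6 - 1)²) - 1)² = ((-54 - 6*5²) - 1)² = ((-54 - 6*25) - 1)² = ((-54 - 150) - 1)² = (-204 - 1)² = (-205)² = 42025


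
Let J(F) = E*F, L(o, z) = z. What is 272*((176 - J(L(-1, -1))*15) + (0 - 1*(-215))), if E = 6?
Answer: 130832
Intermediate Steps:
J(F) = 6*F
272*((176 - J(L(-1, -1))*15) + (0 - 1*(-215))) = 272*((176 - 6*(-1)*15) + (0 - 1*(-215))) = 272*((176 - (-6)*15) + (0 + 215)) = 272*((176 - 1*(-90)) + 215) = 272*((176 + 90) + 215) = 272*(266 + 215) = 272*481 = 130832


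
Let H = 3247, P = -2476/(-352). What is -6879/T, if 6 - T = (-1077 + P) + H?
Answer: 605352/191051 ≈ 3.1685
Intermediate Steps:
P = 619/88 (P = -2476*(-1/352) = 619/88 ≈ 7.0341)
T = -191051/88 (T = 6 - ((-1077 + 619/88) + 3247) = 6 - (-94157/88 + 3247) = 6 - 1*191579/88 = 6 - 191579/88 = -191051/88 ≈ -2171.0)
-6879/T = -6879/(-191051/88) = -6879*(-88/191051) = 605352/191051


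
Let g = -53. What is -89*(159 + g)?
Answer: -9434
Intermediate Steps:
-89*(159 + g) = -89*(159 - 53) = -89*106 = -9434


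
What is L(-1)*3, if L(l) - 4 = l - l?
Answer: 12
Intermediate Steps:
L(l) = 4 (L(l) = 4 + (l - l) = 4 + 0 = 4)
L(-1)*3 = 4*3 = 12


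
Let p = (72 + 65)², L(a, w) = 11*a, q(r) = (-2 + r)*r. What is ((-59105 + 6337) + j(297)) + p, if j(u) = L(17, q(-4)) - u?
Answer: -34109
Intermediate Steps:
q(r) = r*(-2 + r)
j(u) = 187 - u (j(u) = 11*17 - u = 187 - u)
p = 18769 (p = 137² = 18769)
((-59105 + 6337) + j(297)) + p = ((-59105 + 6337) + (187 - 1*297)) + 18769 = (-52768 + (187 - 297)) + 18769 = (-52768 - 110) + 18769 = -52878 + 18769 = -34109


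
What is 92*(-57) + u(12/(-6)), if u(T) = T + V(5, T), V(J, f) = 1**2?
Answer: -5245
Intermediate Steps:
V(J, f) = 1
u(T) = 1 + T (u(T) = T + 1 = 1 + T)
92*(-57) + u(12/(-6)) = 92*(-57) + (1 + 12/(-6)) = -5244 + (1 + 12*(-1/6)) = -5244 + (1 - 2) = -5244 - 1 = -5245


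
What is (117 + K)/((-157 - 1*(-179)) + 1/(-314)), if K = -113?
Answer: 1256/6907 ≈ 0.18184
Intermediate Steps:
(117 + K)/((-157 - 1*(-179)) + 1/(-314)) = (117 - 113)/((-157 - 1*(-179)) + 1/(-314)) = 4/((-157 + 179) - 1/314) = 4/(22 - 1/314) = 4/(6907/314) = 4*(314/6907) = 1256/6907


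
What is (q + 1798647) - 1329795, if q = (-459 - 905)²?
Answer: 2329348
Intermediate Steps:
q = 1860496 (q = (-1364)² = 1860496)
(q + 1798647) - 1329795 = (1860496 + 1798647) - 1329795 = 3659143 - 1329795 = 2329348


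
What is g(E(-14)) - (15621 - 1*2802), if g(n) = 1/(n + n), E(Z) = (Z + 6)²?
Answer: -1640831/128 ≈ -12819.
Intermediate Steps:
E(Z) = (6 + Z)²
g(n) = 1/(2*n)
g(E(-14)) - (15621 - 1*2802) = 1/(2*((6 - 14)²)) - (15621 - 1*2802) = 1/(2*((-8)²)) - (15621 - 2802) = (½)/64 - 1*12819 = (½)*(1/64) - 12819 = 1/128 - 12819 = -1640831/128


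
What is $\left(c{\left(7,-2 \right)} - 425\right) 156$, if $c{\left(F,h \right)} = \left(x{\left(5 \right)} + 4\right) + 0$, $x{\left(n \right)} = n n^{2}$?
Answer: $-46176$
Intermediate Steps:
$x{\left(n \right)} = n^{3}$
$c{\left(F,h \right)} = 129$ ($c{\left(F,h \right)} = \left(5^{3} + 4\right) + 0 = \left(125 + 4\right) + 0 = 129 + 0 = 129$)
$\left(c{\left(7,-2 \right)} - 425\right) 156 = \left(129 - 425\right) 156 = \left(-296\right) 156 = -46176$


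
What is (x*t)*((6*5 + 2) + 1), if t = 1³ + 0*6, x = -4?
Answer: -132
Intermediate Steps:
t = 1 (t = 1 + 0 = 1)
(x*t)*((6*5 + 2) + 1) = (-4*1)*((6*5 + 2) + 1) = -4*((30 + 2) + 1) = -4*(32 + 1) = -4*33 = -132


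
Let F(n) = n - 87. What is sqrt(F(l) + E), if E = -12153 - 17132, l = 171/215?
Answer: I*sqrt(1357683935)/215 ≈ 171.38*I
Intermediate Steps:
l = 171/215 (l = 171*(1/215) = 171/215 ≈ 0.79535)
F(n) = -87 + n
E = -29285
sqrt(F(l) + E) = sqrt((-87 + 171/215) - 29285) = sqrt(-18534/215 - 29285) = sqrt(-6314809/215) = I*sqrt(1357683935)/215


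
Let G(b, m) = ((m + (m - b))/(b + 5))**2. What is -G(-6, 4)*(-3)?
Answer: 588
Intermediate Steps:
G(b, m) = (-b + 2*m)**2/(5 + b)**2 (G(b, m) = ((-b + 2*m)/(5 + b))**2 = (-b + 2*m)**2/(5 + b)**2)
-G(-6, 4)*(-3) = -(-6 - 2*4)**2/(5 - 6)**2*(-3) = -(-6 - 8)**2/(-1)**2*(-3) = -1*(-14)**2*(-3) = -1*196*(-3) = -196*(-3) = -1*(-588) = 588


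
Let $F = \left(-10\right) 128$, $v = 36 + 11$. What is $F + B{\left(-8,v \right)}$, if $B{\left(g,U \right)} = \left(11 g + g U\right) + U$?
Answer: $-1697$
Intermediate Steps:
$v = 47$
$B{\left(g,U \right)} = U + 11 g + U g$ ($B{\left(g,U \right)} = \left(11 g + U g\right) + U = U + 11 g + U g$)
$F = -1280$
$F + B{\left(-8,v \right)} = -1280 + \left(47 + 11 \left(-8\right) + 47 \left(-8\right)\right) = -1280 - 417 = -1697$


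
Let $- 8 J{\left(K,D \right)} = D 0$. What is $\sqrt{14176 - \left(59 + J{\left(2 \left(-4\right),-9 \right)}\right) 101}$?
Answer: $3 \sqrt{913} \approx 90.648$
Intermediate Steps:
$J{\left(K,D \right)} = 0$ ($J{\left(K,D \right)} = - \frac{D 0}{8} = \left(- \frac{1}{8}\right) 0 = 0$)
$\sqrt{14176 - \left(59 + J{\left(2 \left(-4\right),-9 \right)}\right) 101} = \sqrt{14176 - \left(59 + 0\right) 101} = \sqrt{14176 - 59 \cdot 101} = \sqrt{14176 - 5959} = \sqrt{8217} = 3 \sqrt{913}$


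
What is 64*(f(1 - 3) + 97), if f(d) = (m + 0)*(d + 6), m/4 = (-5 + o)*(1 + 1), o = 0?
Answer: -4032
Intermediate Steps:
m = -40 (m = 4*((-5 + 0)*(1 + 1)) = 4*(-5*2) = 4*(-10) = -40)
f(d) = -240 - 40*d (f(d) = (-40 + 0)*(d + 6) = -40*(6 + d) = -240 - 40*d)
64*(f(1 - 3) + 97) = 64*((-240 - 40*(1 - 3)) + 97) = 64*((-240 - 40*(-2)) + 97) = 64*((-240 + 80) + 97) = 64*(-160 + 97) = 64*(-63) = -4032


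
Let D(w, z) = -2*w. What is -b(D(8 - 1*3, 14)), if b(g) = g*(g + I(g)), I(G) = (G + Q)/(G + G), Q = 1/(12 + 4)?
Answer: -3041/32 ≈ -95.031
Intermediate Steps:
Q = 1/16 ≈ 0.062500
I(G) = (1/16 + G)/(2*G) (I(G) = (G + 1/16)/(G + G) = (1/16 + G)/((2*G)) = (1/16 + G)*(1/(2*G)) = (1/16 + G)/(2*G))
b(g) = g*(g + (1 + 16*g)/(32*g))
-b(D(8 - 1*3, 14)) = -(1/32 + (-2*(8 - 1*3))**2 + (-2*(8 - 1*3))/2) = -(1/32 + (-2*(8 - 3))**2 + (-2*(8 - 3))/2) = -(1/32 + (-2*5)**2 + (-2*5)/2) = -(1/32 + (-10)**2 + (1/2)*(-10)) = -(1/32 + 100 - 5) = -1*3041/32 = -3041/32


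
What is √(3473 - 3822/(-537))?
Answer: √111506439/179 ≈ 58.992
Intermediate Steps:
√(3473 - 3822/(-537)) = √(3473 - 3822*(-1/537)) = √(3473 + 1274/179) = √(622941/179) = √111506439/179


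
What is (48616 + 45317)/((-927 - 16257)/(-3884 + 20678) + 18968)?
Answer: 262918467/53088568 ≈ 4.9524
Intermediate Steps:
(48616 + 45317)/((-927 - 16257)/(-3884 + 20678) + 18968) = 93933/(-17184/16794 + 18968) = 93933/(-17184*1/16794 + 18968) = 93933/(-2864/2799 + 18968) = 93933/(53088568/2799) = 93933*(2799/53088568) = 262918467/53088568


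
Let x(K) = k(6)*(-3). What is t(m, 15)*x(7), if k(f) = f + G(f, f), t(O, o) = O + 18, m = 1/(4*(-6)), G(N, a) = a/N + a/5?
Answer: -17671/40 ≈ -441.77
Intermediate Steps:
G(N, a) = a/5 + a/N (G(N, a) = a/N + a*(⅕) = a/N + a/5 = a/5 + a/N)
m = -1/24 (m = 1/(-24) = -1/24 ≈ -0.041667)
t(O, o) = 18 + O
k(f) = 1 + 6*f/5 (k(f) = f + (f/5 + f/f) = f + (f/5 + 1) = f + (1 + f/5) = 1 + 6*f/5)
x(K) = -123/5 (x(K) = (1 + (6/5)*6)*(-3) = (1 + 36/5)*(-3) = (41/5)*(-3) = -123/5)
t(m, 15)*x(7) = (18 - 1/24)*(-123/5) = (431/24)*(-123/5) = -17671/40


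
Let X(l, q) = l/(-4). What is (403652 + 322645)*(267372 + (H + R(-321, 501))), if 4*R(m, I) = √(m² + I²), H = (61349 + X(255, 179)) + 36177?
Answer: 1059912085089/4 + 2178891*√39338/4 ≈ 2.6509e+11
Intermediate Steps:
X(l, q) = -l/4 (X(l, q) = l*(-¼) = -l/4)
H = 389849/4 (H = (61349 - ¼*255) + 36177 = (61349 - 255/4) + 36177 = 245141/4 + 36177 = 389849/4 ≈ 97462.)
R(m, I) = √(I² + m²)/4 (R(m, I) = √(m² + I²)/4 = √(I² + m²)/4)
(403652 + 322645)*(267372 + (H + R(-321, 501))) = (403652 + 322645)*(267372 + (389849/4 + √(501² + (-321)²)/4)) = 726297*(267372 + (389849/4 + √(251001 + 103041)/4)) = 726297*(267372 + (389849/4 + √354042/4)) = 726297*(267372 + (389849/4 + (3*√39338)/4)) = 726297*(267372 + (389849/4 + 3*√39338/4)) = 726297*(1459337/4 + 3*√39338/4) = 1059912085089/4 + 2178891*√39338/4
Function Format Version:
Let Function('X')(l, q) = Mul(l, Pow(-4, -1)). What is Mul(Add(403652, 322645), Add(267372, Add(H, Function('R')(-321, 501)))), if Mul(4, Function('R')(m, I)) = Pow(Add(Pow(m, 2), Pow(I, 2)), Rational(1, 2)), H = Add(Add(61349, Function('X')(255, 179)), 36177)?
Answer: Add(Rational(1059912085089, 4), Mul(Rational(2178891, 4), Pow(39338, Rational(1, 2)))) ≈ 2.6509e+11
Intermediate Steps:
Function('X')(l, q) = Mul(Rational(-1, 4), l) (Function('X')(l, q) = Mul(l, Rational(-1, 4)) = Mul(Rational(-1, 4), l))
H = Rational(389849, 4) (H = Add(Add(61349, Mul(Rational(-1, 4), 255)), 36177) = Add(Add(61349, Rational(-255, 4)), 36177) = Add(Rational(245141, 4), 36177) = Rational(389849, 4) ≈ 97462.)
Function('R')(m, I) = Mul(Rational(1, 4), Pow(Add(Pow(I, 2), Pow(m, 2)), Rational(1, 2))) (Function('R')(m, I) = Mul(Rational(1, 4), Pow(Add(Pow(m, 2), Pow(I, 2)), Rational(1, 2))) = Mul(Rational(1, 4), Pow(Add(Pow(I, 2), Pow(m, 2)), Rational(1, 2))))
Mul(Add(403652, 322645), Add(267372, Add(H, Function('R')(-321, 501)))) = Mul(Add(403652, 322645), Add(267372, Add(Rational(389849, 4), Mul(Rational(1, 4), Pow(Add(Pow(501, 2), Pow(-321, 2)), Rational(1, 2)))))) = Mul(726297, Add(267372, Add(Rational(389849, 4), Mul(Rational(1, 4), Pow(Add(251001, 103041), Rational(1, 2)))))) = Mul(726297, Add(267372, Add(Rational(389849, 4), Mul(Rational(1, 4), Pow(354042, Rational(1, 2)))))) = Mul(726297, Add(267372, Add(Rational(389849, 4), Mul(Rational(1, 4), Mul(3, Pow(39338, Rational(1, 2))))))) = Mul(726297, Add(267372, Add(Rational(389849, 4), Mul(Rational(3, 4), Pow(39338, Rational(1, 2)))))) = Mul(726297, Add(Rational(1459337, 4), Mul(Rational(3, 4), Pow(39338, Rational(1, 2))))) = Add(Rational(1059912085089, 4), Mul(Rational(2178891, 4), Pow(39338, Rational(1, 2))))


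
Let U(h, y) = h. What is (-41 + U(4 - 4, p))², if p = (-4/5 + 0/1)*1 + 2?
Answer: 1681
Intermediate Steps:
p = 6/5 (p = (-4*⅕ + 0*1)*1 + 2 = (-⅘ + 0)*1 + 2 = -⅘*1 + 2 = -⅘ + 2 = 6/5 ≈ 1.2000)
(-41 + U(4 - 4, p))² = (-41 + (4 - 4))² = (-41 + 0)² = (-41)² = 1681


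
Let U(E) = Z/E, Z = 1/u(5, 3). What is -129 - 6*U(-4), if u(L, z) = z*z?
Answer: -773/6 ≈ -128.83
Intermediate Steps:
u(L, z) = z²
Z = ⅑ (Z = 1/(3²) = 1/9 = ⅑ ≈ 0.11111)
U(E) = 1/(9*E)
-129 - 6*U(-4) = -129 - 2/(3*(-4)) = -129 - 2*(-1)/(3*4) = -129 - 6*(-1/36) = -129 + ⅙ = -773/6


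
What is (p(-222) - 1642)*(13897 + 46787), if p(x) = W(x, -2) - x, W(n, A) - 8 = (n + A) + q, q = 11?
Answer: -98611500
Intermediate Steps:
W(n, A) = 19 + A + n (W(n, A) = 8 + ((n + A) + 11) = 8 + ((A + n) + 11) = 8 + (11 + A + n) = 19 + A + n)
p(x) = 17 (p(x) = (19 - 2 + x) - x = (17 + x) - x = 17)
(p(-222) - 1642)*(13897 + 46787) = (17 - 1642)*(13897 + 46787) = -1625*60684 = -98611500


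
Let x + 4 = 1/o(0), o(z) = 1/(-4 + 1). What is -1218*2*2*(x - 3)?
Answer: 48720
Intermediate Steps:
o(z) = -⅓ (o(z) = 1/(-3) = -⅓)
x = -7 (x = -4 + 1/(-⅓) = -4 - 3 = -7)
-1218*2*2*(x - 3) = -1218*2*2*(-7 - 3) = -4872*(-10) = -1218*(-40) = 48720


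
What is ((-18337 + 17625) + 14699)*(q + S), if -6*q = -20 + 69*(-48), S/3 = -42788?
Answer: -5362979462/3 ≈ -1.7877e+9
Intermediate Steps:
S = -128364 (S = 3*(-42788) = -128364)
q = 1666/3 (q = -(-20 + 69*(-48))/6 = -(-20 - 3312)/6 = -⅙*(-3332) = 1666/3 ≈ 555.33)
((-18337 + 17625) + 14699)*(q + S) = ((-18337 + 17625) + 14699)*(1666/3 - 128364) = (-712 + 14699)*(-383426/3) = 13987*(-383426/3) = -5362979462/3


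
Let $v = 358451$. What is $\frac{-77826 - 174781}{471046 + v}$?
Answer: $- \frac{252607}{829497} \approx -0.30453$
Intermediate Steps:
$\frac{-77826 - 174781}{471046 + v} = \frac{-77826 - 174781}{471046 + 358451} = - \frac{252607}{829497}$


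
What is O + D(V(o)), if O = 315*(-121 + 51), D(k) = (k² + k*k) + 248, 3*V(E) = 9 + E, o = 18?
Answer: -21640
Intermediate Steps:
V(E) = 3 + E/3 (V(E) = (9 + E)/3 = 3 + E/3)
D(k) = 248 + 2*k² (D(k) = (k² + k²) + 248 = 2*k² + 248 = 248 + 2*k²)
O = -22050 (O = 315*(-70) = -22050)
O + D(V(o)) = -22050 + (248 + 2*(3 + (⅓)*18)²) = -22050 + (248 + 2*(3 + 6)²) = -22050 + (248 + 2*9²) = -22050 + (248 + 2*81) = -22050 + (248 + 162) = -22050 + 410 = -21640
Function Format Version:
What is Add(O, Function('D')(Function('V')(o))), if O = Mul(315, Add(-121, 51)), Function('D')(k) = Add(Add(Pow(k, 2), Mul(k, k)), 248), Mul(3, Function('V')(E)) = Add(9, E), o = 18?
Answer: -21640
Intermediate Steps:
Function('V')(E) = Add(3, Mul(Rational(1, 3), E)) (Function('V')(E) = Mul(Rational(1, 3), Add(9, E)) = Add(3, Mul(Rational(1, 3), E)))
Function('D')(k) = Add(248, Mul(2, Pow(k, 2))) (Function('D')(k) = Add(Add(Pow(k, 2), Pow(k, 2)), 248) = Add(Mul(2, Pow(k, 2)), 248) = Add(248, Mul(2, Pow(k, 2))))
O = -22050 (O = Mul(315, -70) = -22050)
Add(O, Function('D')(Function('V')(o))) = Add(-22050, Add(248, Mul(2, Pow(Add(3, Mul(Rational(1, 3), 18)), 2)))) = Add(-22050, Add(248, Mul(2, Pow(Add(3, 6), 2)))) = Add(-22050, Add(248, Mul(2, Pow(9, 2)))) = Add(-22050, Add(248, Mul(2, 81))) = Add(-22050, Add(248, 162)) = Add(-22050, 410) = -21640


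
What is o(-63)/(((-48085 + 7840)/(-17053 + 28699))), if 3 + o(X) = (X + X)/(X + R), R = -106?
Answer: 1479042/2267135 ≈ 0.65238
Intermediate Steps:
o(X) = -3 + 2*X/(-106 + X) (o(X) = -3 + (X + X)/(X - 106) = -3 + (2*X)/(-106 + X) = -3 + 2*X/(-106 + X))
o(-63)/(((-48085 + 7840)/(-17053 + 28699))) = ((318 - 1*(-63))/(-106 - 63))/(((-48085 + 7840)/(-17053 + 28699))) = ((318 + 63)/(-169))/((-40245/11646)) = (-1/169*381)/((-40245*1/11646)) = -381/(169*(-13415/3882)) = -381/169*(-3882/13415) = 1479042/2267135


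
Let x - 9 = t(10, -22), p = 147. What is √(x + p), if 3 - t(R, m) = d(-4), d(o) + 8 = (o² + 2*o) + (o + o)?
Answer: √167 ≈ 12.923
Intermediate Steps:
d(o) = -8 + o² + 4*o (d(o) = -8 + ((o² + 2*o) + (o + o)) = -8 + ((o² + 2*o) + 2*o) = -8 + (o² + 4*o) = -8 + o² + 4*o)
t(R, m) = 11 (t(R, m) = 3 - (-8 + (-4)² + 4*(-4)) = 3 - (-8 + 16 - 16) = 3 - 1*(-8) = 3 + 8 = 11)
x = 20 (x = 9 + 11 = 20)
√(x + p) = √(20 + 147) = √167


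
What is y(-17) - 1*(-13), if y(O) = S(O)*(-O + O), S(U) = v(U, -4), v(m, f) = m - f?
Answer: 13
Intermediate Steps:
S(U) = 4 + U (S(U) = U - 1*(-4) = U + 4 = 4 + U)
y(O) = 0 (y(O) = (4 + O)*(-O + O) = (4 + O)*0 = 0)
y(-17) - 1*(-13) = 0 - 1*(-13) = 0 + 13 = 13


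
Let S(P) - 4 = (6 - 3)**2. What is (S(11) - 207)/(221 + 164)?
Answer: -194/385 ≈ -0.50390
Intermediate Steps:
S(P) = 13 (S(P) = 4 + (6 - 3)**2 = 4 + 3**2 = 4 + 9 = 13)
(S(11) - 207)/(221 + 164) = (13 - 207)/(221 + 164) = -194/385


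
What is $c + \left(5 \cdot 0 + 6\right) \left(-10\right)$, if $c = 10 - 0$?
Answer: $-50$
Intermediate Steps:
$c = 10$ ($c = 10 + 0 = 10$)
$c + \left(5 \cdot 0 + 6\right) \left(-10\right) = 10 + \left(5 \cdot 0 + 6\right) \left(-10\right) = 10 + \left(0 + 6\right) \left(-10\right) = 10 + 6 \left(-10\right) = 10 - 60 = -50$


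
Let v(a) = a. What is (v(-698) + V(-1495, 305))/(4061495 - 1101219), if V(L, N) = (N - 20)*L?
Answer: -426773/2960276 ≈ -0.14417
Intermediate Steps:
V(L, N) = L*(-20 + N) (V(L, N) = (-20 + N)*L = L*(-20 + N))
(v(-698) + V(-1495, 305))/(4061495 - 1101219) = (-698 - 1495*(-20 + 305))/(4061495 - 1101219) = (-698 - 1495*285)/2960276 = (-698 - 426075)*(1/2960276) = -426773*1/2960276 = -426773/2960276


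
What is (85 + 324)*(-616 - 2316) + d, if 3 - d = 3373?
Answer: -1202558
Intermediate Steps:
d = -3370 (d = 3 - 1*3373 = 3 - 3373 = -3370)
(85 + 324)*(-616 - 2316) + d = (85 + 324)*(-616 - 2316) - 3370 = 409*(-2932) - 3370 = -1199188 - 3370 = -1202558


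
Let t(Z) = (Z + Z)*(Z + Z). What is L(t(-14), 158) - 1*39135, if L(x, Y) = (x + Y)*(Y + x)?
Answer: 848229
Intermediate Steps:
t(Z) = 4*Z² (t(Z) = (2*Z)*(2*Z) = 4*Z²)
L(x, Y) = (Y + x)² (L(x, Y) = (Y + x)*(Y + x) = (Y + x)²)
L(t(-14), 158) - 1*39135 = (158 + 4*(-14)²)² - 1*39135 = (158 + 4*196)² - 39135 = (158 + 784)² - 39135 = 942² - 39135 = 887364 - 39135 = 848229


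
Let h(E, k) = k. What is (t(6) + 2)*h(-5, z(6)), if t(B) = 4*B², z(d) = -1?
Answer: -146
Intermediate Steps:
(t(6) + 2)*h(-5, z(6)) = (4*6² + 2)*(-1) = (4*36 + 2)*(-1) = (144 + 2)*(-1) = 146*(-1) = -146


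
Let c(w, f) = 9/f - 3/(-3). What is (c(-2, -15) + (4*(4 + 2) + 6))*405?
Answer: 12312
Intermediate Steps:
c(w, f) = 1 + 9/f (c(w, f) = 9/f - 3*(-⅓) = 9/f + 1 = 1 + 9/f)
(c(-2, -15) + (4*(4 + 2) + 6))*405 = ((9 - 15)/(-15) + (4*(4 + 2) + 6))*405 = (-1/15*(-6) + (4*6 + 6))*405 = (⅖ + (24 + 6))*405 = (⅖ + 30)*405 = (152/5)*405 = 12312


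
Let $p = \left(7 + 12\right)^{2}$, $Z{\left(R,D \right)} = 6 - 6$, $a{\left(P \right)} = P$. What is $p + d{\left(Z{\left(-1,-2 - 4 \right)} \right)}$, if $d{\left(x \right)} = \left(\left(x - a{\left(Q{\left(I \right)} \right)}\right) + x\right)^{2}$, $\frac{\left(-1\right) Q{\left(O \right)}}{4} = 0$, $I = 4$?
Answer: $361$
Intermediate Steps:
$Q{\left(O \right)} = 0$ ($Q{\left(O \right)} = \left(-4\right) 0 = 0$)
$Z{\left(R,D \right)} = 0$ ($Z{\left(R,D \right)} = 6 - 6 = 0$)
$d{\left(x \right)} = 4 x^{2}$ ($d{\left(x \right)} = \left(\left(x - 0\right) + x\right)^{2} = \left(\left(x + 0\right) + x\right)^{2} = \left(x + x\right)^{2} = \left(2 x\right)^{2} = 4 x^{2}$)
$p = 361$ ($p = 19^{2} = 361$)
$p + d{\left(Z{\left(-1,-2 - 4 \right)} \right)} = 361 + 4 \cdot 0^{2} = 361 + 4 \cdot 0 = 361 + 0 = 361$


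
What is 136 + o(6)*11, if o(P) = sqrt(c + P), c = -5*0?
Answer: 136 + 11*sqrt(6) ≈ 162.94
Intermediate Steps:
c = 0
o(P) = sqrt(P) (o(P) = sqrt(0 + P) = sqrt(P))
136 + o(6)*11 = 136 + sqrt(6)*11 = 136 + 11*sqrt(6)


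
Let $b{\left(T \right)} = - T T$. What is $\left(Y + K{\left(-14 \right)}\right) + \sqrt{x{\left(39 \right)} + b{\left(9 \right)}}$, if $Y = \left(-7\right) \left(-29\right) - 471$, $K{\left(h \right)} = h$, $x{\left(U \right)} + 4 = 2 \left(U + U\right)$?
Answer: $-282 + \sqrt{71} \approx -273.57$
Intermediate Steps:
$x{\left(U \right)} = -4 + 4 U$ ($x{\left(U \right)} = -4 + 2 \left(U + U\right) = -4 + 2 \cdot 2 U = -4 + 4 U$)
$b{\left(T \right)} = - T^{2}$
$Y = -268$ ($Y = 203 - 471 = -268$)
$\left(Y + K{\left(-14 \right)}\right) + \sqrt{x{\left(39 \right)} + b{\left(9 \right)}} = \left(-268 - 14\right) + \sqrt{\left(-4 + 4 \cdot 39\right) - 9^{2}} = -282 + \sqrt{\left(-4 + 156\right) - 81} = -282 + \sqrt{152 - 81} = -282 + \sqrt{71}$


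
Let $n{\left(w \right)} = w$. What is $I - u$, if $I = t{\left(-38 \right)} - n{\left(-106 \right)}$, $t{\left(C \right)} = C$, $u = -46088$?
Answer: $46156$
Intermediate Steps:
$I = 68$ ($I = -38 - -106 = -38 + 106 = 68$)
$I - u = 68 - -46088 = 68 + 46088 = 46156$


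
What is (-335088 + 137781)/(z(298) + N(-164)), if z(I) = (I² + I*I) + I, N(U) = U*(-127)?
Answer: -197307/198734 ≈ -0.99282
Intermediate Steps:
N(U) = -127*U
z(I) = I + 2*I² (z(I) = (I² + I²) + I = 2*I² + I = I + 2*I²)
(-335088 + 137781)/(z(298) + N(-164)) = (-335088 + 137781)/(298*(1 + 2*298) - 127*(-164)) = -197307/(298*(1 + 596) + 20828) = -197307/(298*597 + 20828) = -197307/(177906 + 20828) = -197307/198734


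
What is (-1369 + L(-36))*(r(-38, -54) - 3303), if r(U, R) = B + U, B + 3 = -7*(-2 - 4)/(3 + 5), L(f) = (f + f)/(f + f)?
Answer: 4567410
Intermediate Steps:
L(f) = 1 (L(f) = (2*f)/((2*f)) = (2*f)*(1/(2*f)) = 1)
B = 9/4 (B = -3 - 7*(-2 - 4)/(3 + 5) = -3 - (-42)/8 = -3 - 7*(-¾) = -3 + 21/4 = 9/4 ≈ 2.2500)
r(U, R) = 9/4 + U
(-1369 + L(-36))*(r(-38, -54) - 3303) = (-1369 + 1)*((9/4 - 38) - 3303) = -1368*(-143/4 - 3303) = -1368*(-13355/4) = 4567410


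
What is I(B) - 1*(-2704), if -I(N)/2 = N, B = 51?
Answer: 2602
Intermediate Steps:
I(N) = -2*N
I(B) - 1*(-2704) = -2*51 - 1*(-2704) = -102 + 2704 = 2602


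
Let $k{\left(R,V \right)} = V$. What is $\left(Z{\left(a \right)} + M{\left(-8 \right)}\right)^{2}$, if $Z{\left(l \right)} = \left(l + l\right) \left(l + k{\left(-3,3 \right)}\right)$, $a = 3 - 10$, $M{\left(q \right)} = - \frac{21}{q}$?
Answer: $\frac{219961}{64} \approx 3436.9$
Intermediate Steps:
$a = -7$
$Z{\left(l \right)} = 2 l \left(3 + l\right)$ ($Z{\left(l \right)} = \left(l + l\right) \left(l + 3\right) = 2 l \left(3 + l\right)$)
$\left(Z{\left(a \right)} + M{\left(-8 \right)}\right)^{2} = \left(2 \left(-7\right) \left(3 - 7\right) - \frac{21}{-8}\right)^{2} = \left(2 \left(-7\right) \left(-4\right) - - \frac{21}{8}\right)^{2} = \left(56 + \frac{21}{8}\right)^{2} = \left(\frac{469}{8}\right)^{2} = \frac{219961}{64}$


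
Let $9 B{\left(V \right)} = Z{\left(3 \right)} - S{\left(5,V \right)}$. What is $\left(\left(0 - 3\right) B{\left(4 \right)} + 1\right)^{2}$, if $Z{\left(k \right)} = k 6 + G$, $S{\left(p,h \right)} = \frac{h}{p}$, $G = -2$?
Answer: $\frac{3721}{225} \approx 16.538$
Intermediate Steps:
$Z{\left(k \right)} = -2 + 6 k$ ($Z{\left(k \right)} = k 6 - 2 = 6 k - 2 = -2 + 6 k$)
$B{\left(V \right)} = \frac{16}{9} - \frac{V}{45}$ ($B{\left(V \right)} = \frac{\left(-2 + 6 \cdot 3\right) - \frac{V}{5}}{9} = \frac{\left(-2 + 18\right) - V \frac{1}{5}}{9} = \frac{16 - \frac{V}{5}}{9} = \frac{16}{9} - \frac{V}{45}$)
$\left(\left(0 - 3\right) B{\left(4 \right)} + 1\right)^{2} = \left(\left(0 - 3\right) \left(\frac{16}{9} - \frac{4}{45}\right) + 1\right)^{2} = \left(- 3 \left(\frac{16}{9} - \frac{4}{45}\right) + 1\right)^{2} = \left(\left(-3\right) \frac{76}{45} + 1\right)^{2} = \left(- \frac{76}{15} + 1\right)^{2} = \left(- \frac{61}{15}\right)^{2} = \frac{3721}{225}$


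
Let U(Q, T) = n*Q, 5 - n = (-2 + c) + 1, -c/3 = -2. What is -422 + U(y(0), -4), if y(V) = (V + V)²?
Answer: -422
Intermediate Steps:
c = 6 (c = -3*(-2) = 6)
y(V) = 4*V² (y(V) = (2*V)² = 4*V²)
n = 0 (n = 5 - ((-2 + 6) + 1) = 5 - (4 + 1) = 5 - 1*5 = 5 - 5 = 0)
U(Q, T) = 0 (U(Q, T) = 0*Q = 0)
-422 + U(y(0), -4) = -422 + 0 = -422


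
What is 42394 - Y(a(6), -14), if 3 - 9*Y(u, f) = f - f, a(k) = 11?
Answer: 127181/3 ≈ 42394.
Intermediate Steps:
Y(u, f) = ⅓ (Y(u, f) = ⅓ - (f - f)/9 = ⅓ - ⅑*0 = ⅓ + 0 = ⅓)
42394 - Y(a(6), -14) = 42394 - 1*⅓ = 42394 - ⅓ = 127181/3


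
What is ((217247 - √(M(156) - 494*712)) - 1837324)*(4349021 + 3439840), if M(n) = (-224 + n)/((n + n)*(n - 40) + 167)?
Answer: -12618554562297 - 15577722*I*√116244071718195/36359 ≈ -1.2619e+13 - 4.6193e+9*I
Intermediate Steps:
M(n) = (-224 + n)/(167 + 2*n*(-40 + n)) (M(n) = (-224 + n)/((2*n)*(-40 + n) + 167) = (-224 + n)/(2*n*(-40 + n) + 167) = (-224 + n)/(167 + 2*n*(-40 + n)))
((217247 - √(M(156) - 494*712)) - 1837324)*(4349021 + 3439840) = ((217247 - √((-224 + 156)/(167 - 80*156 + 2*156²) - 494*712)) - 1837324)*(4349021 + 3439840) = ((217247 - √(-68/(167 - 12480 + 2*24336) - 351728)) - 1837324)*7788861 = ((217247 - √(-68/(167 - 12480 + 48672) - 351728)) - 1837324)*7788861 = ((217247 - √(-68/36359 - 351728)) - 1837324)*7788861 = ((217247 - √(-12788478420/36359)) - 1837324)*7788861 = ((217247 - 2*I*√116244071718195/36359) - 1837324)*7788861 = (-1620077 - 2*I*√116244071718195/36359)*7788861 = -12618554562297 - 15577722*I*√116244071718195/36359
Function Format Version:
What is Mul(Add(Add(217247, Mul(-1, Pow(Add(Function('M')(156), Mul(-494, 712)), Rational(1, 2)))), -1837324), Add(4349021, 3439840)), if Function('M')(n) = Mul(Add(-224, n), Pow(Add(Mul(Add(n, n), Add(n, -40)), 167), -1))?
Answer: Add(-12618554562297, Mul(Rational(-15577722, 36359), I, Pow(116244071718195, Rational(1, 2)))) ≈ Add(-1.2619e+13, Mul(-4.6193e+9, I))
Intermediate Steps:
Function('M')(n) = Mul(Pow(Add(167, Mul(2, n, Add(-40, n))), -1), Add(-224, n)) (Function('M')(n) = Mul(Add(-224, n), Pow(Add(Mul(Mul(2, n), Add(-40, n)), 167), -1)) = Mul(Add(-224, n), Pow(Add(Mul(2, n, Add(-40, n)), 167), -1)) = Mul(Add(-224, n), Pow(Add(167, Mul(2, n, Add(-40, n))), -1)) = Mul(Pow(Add(167, Mul(2, n, Add(-40, n))), -1), Add(-224, n)))
Mul(Add(Add(217247, Mul(-1, Pow(Add(Function('M')(156), Mul(-494, 712)), Rational(1, 2)))), -1837324), Add(4349021, 3439840)) = Mul(Add(Add(217247, Mul(-1, Pow(Add(Mul(Pow(Add(167, Mul(-80, 156), Mul(2, Pow(156, 2))), -1), Add(-224, 156)), Mul(-494, 712)), Rational(1, 2)))), -1837324), Add(4349021, 3439840)) = Mul(Add(Add(217247, Mul(-1, Pow(Add(Mul(Pow(Add(167, -12480, Mul(2, 24336)), -1), -68), -351728), Rational(1, 2)))), -1837324), 7788861) = Mul(Add(Add(217247, Mul(-1, Pow(Add(Mul(Pow(Add(167, -12480, 48672), -1), -68), -351728), Rational(1, 2)))), -1837324), 7788861) = Mul(Add(Add(217247, Mul(-1, Pow(Add(Mul(Pow(36359, -1), -68), -351728), Rational(1, 2)))), -1837324), 7788861) = Mul(Add(Add(217247, Mul(-1, Pow(Add(Mul(Rational(1, 36359), -68), -351728), Rational(1, 2)))), -1837324), 7788861) = Mul(Add(Add(217247, Mul(-1, Pow(Add(Rational(-68, 36359), -351728), Rational(1, 2)))), -1837324), 7788861) = Mul(Add(Add(217247, Mul(-1, Pow(Rational(-12788478420, 36359), Rational(1, 2)))), -1837324), 7788861) = Mul(Add(Add(217247, Mul(-1, Mul(Rational(2, 36359), I, Pow(116244071718195, Rational(1, 2))))), -1837324), 7788861) = Mul(Add(Add(217247, Mul(Rational(-2, 36359), I, Pow(116244071718195, Rational(1, 2)))), -1837324), 7788861) = Mul(Add(-1620077, Mul(Rational(-2, 36359), I, Pow(116244071718195, Rational(1, 2)))), 7788861) = Add(-12618554562297, Mul(Rational(-15577722, 36359), I, Pow(116244071718195, Rational(1, 2))))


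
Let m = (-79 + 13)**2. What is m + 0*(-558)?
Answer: 4356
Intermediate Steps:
m = 4356 (m = (-66)**2 = 4356)
m + 0*(-558) = 4356 + 0*(-558) = 4356 + 0 = 4356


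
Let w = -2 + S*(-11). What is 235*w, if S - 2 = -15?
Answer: 33135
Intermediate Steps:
S = -13 (S = 2 - 15 = -13)
w = 141 (w = -2 - 13*(-11) = -2 + 143 = 141)
235*w = 235*141 = 33135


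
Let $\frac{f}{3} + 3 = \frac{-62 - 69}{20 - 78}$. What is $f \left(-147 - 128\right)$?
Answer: $\frac{35475}{58} \approx 611.64$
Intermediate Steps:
$f = - \frac{129}{58}$ ($f = -9 + 3 \frac{-62 - 69}{20 - 78} = -9 + 3 \left(- \frac{131}{-58}\right) = -9 + 3 \left(\left(-131\right) \left(- \frac{1}{58}\right)\right) = -9 + 3 \cdot \frac{131}{58} = -9 + \frac{393}{58} = - \frac{129}{58} \approx -2.2241$)
$f \left(-147 - 128\right) = - \frac{129 \left(-147 - 128\right)}{58} = \left(- \frac{129}{58}\right) \left(-275\right) = \frac{35475}{58}$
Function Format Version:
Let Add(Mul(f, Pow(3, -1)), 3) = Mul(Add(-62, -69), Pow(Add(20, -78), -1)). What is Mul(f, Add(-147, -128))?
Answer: Rational(35475, 58) ≈ 611.64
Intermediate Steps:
f = Rational(-129, 58) (f = Add(-9, Mul(3, Mul(Add(-62, -69), Pow(Add(20, -78), -1)))) = Add(-9, Mul(3, Mul(-131, Pow(-58, -1)))) = Add(-9, Mul(3, Mul(-131, Rational(-1, 58)))) = Add(-9, Mul(3, Rational(131, 58))) = Add(-9, Rational(393, 58)) = Rational(-129, 58) ≈ -2.2241)
Mul(f, Add(-147, -128)) = Mul(Rational(-129, 58), Add(-147, -128)) = Mul(Rational(-129, 58), -275) = Rational(35475, 58)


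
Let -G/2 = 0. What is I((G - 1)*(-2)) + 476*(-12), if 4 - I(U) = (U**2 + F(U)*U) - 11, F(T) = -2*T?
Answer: -5693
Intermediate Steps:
G = 0 (G = -2*0 = 0)
I(U) = 15 + U**2 (I(U) = 4 - ((U**2 + (-2*U)*U) - 11) = 4 - ((U**2 - 2*U**2) - 11) = 4 - (-U**2 - 11) = 4 - (-11 - U**2) = 4 + (11 + U**2) = 15 + U**2)
I((G - 1)*(-2)) + 476*(-12) = (15 + ((0 - 1)*(-2))**2) + 476*(-12) = (15 + (-1*(-2))**2) - 5712 = (15 + 2**2) - 5712 = (15 + 4) - 5712 = 19 - 5712 = -5693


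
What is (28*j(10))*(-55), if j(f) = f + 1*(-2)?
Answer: -12320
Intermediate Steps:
j(f) = -2 + f (j(f) = f - 2 = -2 + f)
(28*j(10))*(-55) = (28*(-2 + 10))*(-55) = (28*8)*(-55) = 224*(-55) = -12320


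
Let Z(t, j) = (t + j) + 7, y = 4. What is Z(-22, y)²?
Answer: 121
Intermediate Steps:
Z(t, j) = 7 + j + t (Z(t, j) = (j + t) + 7 = 7 + j + t)
Z(-22, y)² = (7 + 4 - 22)² = (-11)² = 121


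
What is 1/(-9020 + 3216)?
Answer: -1/5804 ≈ -0.00017229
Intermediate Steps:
1/(-9020 + 3216) = 1/(-5804) = -1/5804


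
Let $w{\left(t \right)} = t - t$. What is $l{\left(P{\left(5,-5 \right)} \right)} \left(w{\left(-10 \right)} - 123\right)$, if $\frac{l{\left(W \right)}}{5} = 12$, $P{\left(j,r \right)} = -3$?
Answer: $-7380$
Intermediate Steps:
$w{\left(t \right)} = 0$
$l{\left(W \right)} = 60$ ($l{\left(W \right)} = 5 \cdot 12 = 60$)
$l{\left(P{\left(5,-5 \right)} \right)} \left(w{\left(-10 \right)} - 123\right) = 60 \left(0 - 123\right) = 60 \left(-123\right) = -7380$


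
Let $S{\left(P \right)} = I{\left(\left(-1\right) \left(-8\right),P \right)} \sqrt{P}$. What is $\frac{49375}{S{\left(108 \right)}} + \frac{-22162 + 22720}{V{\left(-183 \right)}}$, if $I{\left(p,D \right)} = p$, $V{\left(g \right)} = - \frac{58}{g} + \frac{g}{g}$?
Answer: $\frac{102114}{241} + \frac{49375 \sqrt{3}}{144} \approx 1017.6$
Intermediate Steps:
$V{\left(g \right)} = 1 - \frac{58}{g}$ ($V{\left(g \right)} = - \frac{58}{g} + 1 = 1 - \frac{58}{g}$)
$S{\left(P \right)} = 8 \sqrt{P}$ ($S{\left(P \right)} = \left(-1\right) \left(-8\right) \sqrt{P} = 8 \sqrt{P}$)
$\frac{49375}{S{\left(108 \right)}} + \frac{-22162 + 22720}{V{\left(-183 \right)}} = \frac{49375}{8 \sqrt{108}} + \frac{-22162 + 22720}{\frac{1}{-183} \left(-58 - 183\right)} = \frac{49375}{8 \cdot 6 \sqrt{3}} + \frac{558}{\left(- \frac{1}{183}\right) \left(-241\right)} = \frac{49375}{48 \sqrt{3}} + \frac{558}{\frac{241}{183}} = 49375 \frac{\sqrt{3}}{144} + 558 \cdot \frac{183}{241} = \frac{49375 \sqrt{3}}{144} + \frac{102114}{241} = \frac{102114}{241} + \frac{49375 \sqrt{3}}{144}$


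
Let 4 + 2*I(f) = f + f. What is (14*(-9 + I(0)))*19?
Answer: -2926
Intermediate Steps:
I(f) = -2 + f (I(f) = -2 + (f + f)/2 = -2 + (2*f)/2 = -2 + f)
(14*(-9 + I(0)))*19 = (14*(-9 + (-2 + 0)))*19 = (14*(-9 - 2))*19 = (14*(-11))*19 = -154*19 = -2926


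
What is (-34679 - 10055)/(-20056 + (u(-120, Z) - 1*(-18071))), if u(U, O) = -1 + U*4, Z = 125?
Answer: 22367/1233 ≈ 18.140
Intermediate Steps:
u(U, O) = -1 + 4*U
(-34679 - 10055)/(-20056 + (u(-120, Z) - 1*(-18071))) = (-34679 - 10055)/(-20056 + ((-1 + 4*(-120)) - 1*(-18071))) = -44734/(-20056 + ((-1 - 480) + 18071)) = -44734/(-20056 + (-481 + 18071)) = -44734/(-20056 + 17590) = -44734/(-2466) = -44734*(-1/2466) = 22367/1233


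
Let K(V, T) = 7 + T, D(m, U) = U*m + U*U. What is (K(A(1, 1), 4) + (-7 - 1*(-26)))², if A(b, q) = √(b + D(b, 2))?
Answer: 900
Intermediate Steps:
D(m, U) = U² + U*m (D(m, U) = U*m + U² = U² + U*m)
A(b, q) = √(4 + 3*b) (A(b, q) = √(b + 2*(2 + b)) = √(b + (4 + 2*b)) = √(4 + 3*b))
(K(A(1, 1), 4) + (-7 - 1*(-26)))² = ((7 + 4) + (-7 - 1*(-26)))² = (11 + (-7 + 26))² = (11 + 19)² = 30² = 900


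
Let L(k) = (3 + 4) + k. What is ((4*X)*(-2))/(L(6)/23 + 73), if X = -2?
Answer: 92/423 ≈ 0.21749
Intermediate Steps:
L(k) = 7 + k
((4*X)*(-2))/(L(6)/23 + 73) = ((4*(-2))*(-2))/((7 + 6)/23 + 73) = (-8*(-2))/(13*(1/23) + 73) = 16/(13/23 + 73) = 16/(1692/23) = 16*(23/1692) = 92/423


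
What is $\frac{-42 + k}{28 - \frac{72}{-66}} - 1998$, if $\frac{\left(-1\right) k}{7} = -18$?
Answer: $- \frac{159609}{80} \approx -1995.1$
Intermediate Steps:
$k = 126$ ($k = \left(-7\right) \left(-18\right) = 126$)
$\frac{-42 + k}{28 - \frac{72}{-66}} - 1998 = \frac{-42 + 126}{28 - \frac{72}{-66}} - 1998 = \frac{84}{28 - 72 \left(- \frac{1}{66}\right)} - 1998 = \frac{84}{28 - - \frac{12}{11}} - 1998 = \frac{84}{28 + \frac{12}{11}} - 1998 = \frac{84}{\frac{320}{11}} - 1998 = 84 \cdot \frac{11}{320} - 1998 = \frac{231}{80} - 1998 = - \frac{159609}{80}$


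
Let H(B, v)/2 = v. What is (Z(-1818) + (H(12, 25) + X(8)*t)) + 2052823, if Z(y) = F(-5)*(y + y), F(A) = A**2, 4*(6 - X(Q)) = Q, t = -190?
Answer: 1961213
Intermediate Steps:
X(Q) = 6 - Q/4
H(B, v) = 2*v
Z(y) = 50*y (Z(y) = (-5)**2*(y + y) = 25*(2*y) = 50*y)
(Z(-1818) + (H(12, 25) + X(8)*t)) + 2052823 = (50*(-1818) + (2*25 + (6 - 1/4*8)*(-190))) + 2052823 = (-90900 + (50 + (6 - 2)*(-190))) + 2052823 = (-90900 + (50 + 4*(-190))) + 2052823 = (-90900 + (50 - 760)) + 2052823 = (-90900 - 710) + 2052823 = -91610 + 2052823 = 1961213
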